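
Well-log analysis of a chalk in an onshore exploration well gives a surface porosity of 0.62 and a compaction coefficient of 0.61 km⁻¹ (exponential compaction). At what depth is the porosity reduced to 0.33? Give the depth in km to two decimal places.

Invert Athy's law: z = ln(φ₀/φ) / c
z = ln(0.62/0.33) / 0.61 = ln(1.879) / 0.61 = 0.6306 / 0.61 = 1.034 km

1.03 km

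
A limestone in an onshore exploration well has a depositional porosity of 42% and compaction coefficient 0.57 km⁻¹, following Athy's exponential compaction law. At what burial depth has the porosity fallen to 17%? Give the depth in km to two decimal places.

1.59 km

Invert Athy's law: Z = ln(n₀/n) / c
Z = ln(0.42/0.17) / 0.57 = ln(2.471) / 0.57 = 0.9045 / 0.57 = 1.587 km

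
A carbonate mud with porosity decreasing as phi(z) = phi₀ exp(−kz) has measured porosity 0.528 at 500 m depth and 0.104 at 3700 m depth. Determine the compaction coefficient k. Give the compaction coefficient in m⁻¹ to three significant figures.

Working in km (1 km = 1000 m; k in km⁻¹ = k in m⁻¹ × 1000):
Athy: phi(z) = phi₀ e^(−kz) ⇒ phi₁/phi₂ = e^{k(z₂−z₁)} ⇒ k = ln(phi₁/phi₂)/(z₂−z₁)
k = ln(0.528/0.104) / (3.7 − 0.5) = ln(5.077) / 3.2 = 1.6247 / 3.2 = 0.5077 km⁻¹

0.000508 m⁻¹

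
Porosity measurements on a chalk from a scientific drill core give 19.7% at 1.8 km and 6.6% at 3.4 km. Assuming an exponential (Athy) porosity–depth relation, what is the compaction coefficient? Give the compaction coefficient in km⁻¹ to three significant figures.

Athy: n(d) = n₀ e^(−cd) ⇒ n₁/n₂ = e^{c(d₂−d₁)} ⇒ c = ln(n₁/n₂)/(d₂−d₁)
c = ln(0.197/0.066) / (3.4 − 1.8) = ln(2.985) / 1.6 = 1.0935 / 1.6 = 0.6835 km⁻¹

0.683 km⁻¹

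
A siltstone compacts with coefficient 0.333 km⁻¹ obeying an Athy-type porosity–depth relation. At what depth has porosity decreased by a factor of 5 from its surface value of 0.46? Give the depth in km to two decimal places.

n/n₀ = 1/5 ⇒ exp(−c·z) = 1/5 ⇒ z = ln(5) / c
z = 1.6094 / 0.333 = 4.833 km

4.83 km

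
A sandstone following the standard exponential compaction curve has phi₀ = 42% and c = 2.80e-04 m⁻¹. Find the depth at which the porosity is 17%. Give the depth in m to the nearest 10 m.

3230 m

Working in km (1 km = 1000 m; c in km⁻¹ = c in m⁻¹ × 1000):
Invert Athy's law: d = ln(phi₀/phi) / c
d = ln(0.42/0.17) / 0.28 = ln(2.471) / 0.28 = 0.9045 / 0.28 = 3.230 km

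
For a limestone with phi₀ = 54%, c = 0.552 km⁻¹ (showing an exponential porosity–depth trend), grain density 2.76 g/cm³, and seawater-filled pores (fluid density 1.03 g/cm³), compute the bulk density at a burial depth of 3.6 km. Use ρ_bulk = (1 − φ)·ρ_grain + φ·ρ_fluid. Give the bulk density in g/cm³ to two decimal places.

Porosity at depth: phi = 0.54·exp(−0.552×3.6) = 0.54×0.1371 = 0.0740
Bulk density: ρ_b = (1−phi)ρ_g + phi·ρ_f = 0.9260×2.76 + 0.0740×1.03
       = 2.556 + 0.076 = 2.632 g/cm³

2.63 g/cm³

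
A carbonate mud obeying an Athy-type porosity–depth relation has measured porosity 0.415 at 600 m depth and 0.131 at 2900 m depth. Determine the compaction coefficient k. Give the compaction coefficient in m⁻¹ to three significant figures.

Working in km (1 km = 1000 m; k in km⁻¹ = k in m⁻¹ × 1000):
Athy: n(Z) = n₀ e^(−kZ) ⇒ n₁/n₂ = e^{k(Z₂−Z₁)} ⇒ k = ln(n₁/n₂)/(Z₂−Z₁)
k = ln(0.415/0.131) / (2.9 − 0.6) = ln(3.168) / 2.3 = 1.1531 / 2.3 = 0.5013 km⁻¹

0.000501 m⁻¹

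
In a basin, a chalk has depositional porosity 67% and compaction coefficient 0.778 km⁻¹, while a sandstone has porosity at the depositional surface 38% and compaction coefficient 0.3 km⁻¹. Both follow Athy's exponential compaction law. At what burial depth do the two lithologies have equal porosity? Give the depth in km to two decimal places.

Set φ₀ₐ e^(−kₐz) = φ₀ᵦ e^(−kᵦz) ⇒ ln(φ₀ₐ/φ₀ᵦ) = (kₐ − kᵦ)·z
z = ln(0.67/0.38) / (0.778 − 0.3) = 0.5671 / 0.478 = 1.186 km

1.19 km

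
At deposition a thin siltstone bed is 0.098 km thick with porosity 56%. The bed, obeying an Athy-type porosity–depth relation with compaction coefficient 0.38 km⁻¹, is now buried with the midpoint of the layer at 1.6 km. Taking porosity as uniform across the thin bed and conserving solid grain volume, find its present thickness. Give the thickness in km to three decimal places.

Porosity at 1.6 km: n = 0.56·exp(−0.38×1.6) = 0.3049
Solid-volume conservation: h(1−n) = h₀(1−n₀) ⇒ h = h₀·(1−n₀)/(1−n)
h = 0.098 × (1 − 0.56)/(1 − 0.3049) = 0.098 × 0.6330 = 0.0620 km

0.062 km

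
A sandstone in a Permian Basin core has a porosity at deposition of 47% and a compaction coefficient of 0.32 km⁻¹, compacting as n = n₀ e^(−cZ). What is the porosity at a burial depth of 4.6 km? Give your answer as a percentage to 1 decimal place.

10.8%

n = n₀·exp(−c·Z) = 0.47 × exp(−0.32 × 4.6) = 0.47 × exp(−1.472)
  = 0.47 × 0.2295 = 0.1078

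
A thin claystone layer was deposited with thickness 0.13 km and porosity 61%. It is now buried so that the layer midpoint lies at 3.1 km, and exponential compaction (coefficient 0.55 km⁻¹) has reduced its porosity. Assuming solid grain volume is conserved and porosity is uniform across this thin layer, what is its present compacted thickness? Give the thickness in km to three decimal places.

0.057 km

Porosity at 3.1 km: phi = 0.61·exp(−0.55×3.1) = 0.1109
Solid-volume conservation: h(1−phi) = h₀(1−phi₀) ⇒ h = h₀·(1−phi₀)/(1−phi)
h = 0.13 × (1 − 0.61)/(1 − 0.1109) = 0.13 × 0.4386 = 0.0570 km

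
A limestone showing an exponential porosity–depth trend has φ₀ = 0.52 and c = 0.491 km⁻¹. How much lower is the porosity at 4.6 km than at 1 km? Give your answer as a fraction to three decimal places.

φ(1) = 0.52·e^(−0.491×1) = 0.3182
φ(4.6) = 0.52·e^(−0.491×4.6) = 0.0543
Δφ = 0.3182 − 0.0543 = 0.2639

0.264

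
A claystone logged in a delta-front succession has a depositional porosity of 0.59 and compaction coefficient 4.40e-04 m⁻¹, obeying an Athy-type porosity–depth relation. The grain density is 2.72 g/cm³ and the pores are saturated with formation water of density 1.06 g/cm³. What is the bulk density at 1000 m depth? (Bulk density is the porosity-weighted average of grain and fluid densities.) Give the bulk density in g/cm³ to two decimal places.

2.09 g/cm³

Working in km (1 km = 1000 m; c in km⁻¹ = c in m⁻¹ × 1000):
Porosity at depth: n = 0.59·exp(−0.44×1) = 0.59×0.6440 = 0.3800
Bulk density: ρ_b = (1−n)ρ_g + n·ρ_f = 0.6200×2.72 + 0.3800×1.06
       = 1.686 + 0.403 = 2.089 g/cm³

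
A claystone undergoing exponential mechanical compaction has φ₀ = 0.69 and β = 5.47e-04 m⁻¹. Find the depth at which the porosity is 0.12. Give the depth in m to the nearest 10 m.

3200 m

Working in km (1 km = 1000 m; β in km⁻¹ = β in m⁻¹ × 1000):
Invert Athy's law: Z = ln(φ₀/φ) / β
Z = ln(0.69/0.12) / 0.547 = ln(5.75) / 0.547 = 1.7492 / 0.547 = 3.198 km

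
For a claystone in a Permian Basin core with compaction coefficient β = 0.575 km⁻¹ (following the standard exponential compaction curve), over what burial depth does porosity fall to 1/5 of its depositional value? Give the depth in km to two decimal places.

n/n₀ = 1/5 ⇒ exp(−β·Z) = 1/5 ⇒ Z = ln(5) / β
Z = 1.6094 / 0.575 = 2.799 km

2.80 km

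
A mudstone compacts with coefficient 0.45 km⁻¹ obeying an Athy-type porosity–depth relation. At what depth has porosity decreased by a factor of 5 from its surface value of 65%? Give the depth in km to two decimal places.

3.58 km

phi/phi₀ = 1/5 ⇒ exp(−c·d) = 1/5 ⇒ d = ln(5) / c
d = 1.6094 / 0.45 = 3.577 km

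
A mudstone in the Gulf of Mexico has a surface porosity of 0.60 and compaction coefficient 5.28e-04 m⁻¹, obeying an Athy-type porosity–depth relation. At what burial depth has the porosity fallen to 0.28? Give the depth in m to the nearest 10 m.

Working in km (1 km = 1000 m; k in km⁻¹ = k in m⁻¹ × 1000):
Invert Athy's law: Z = ln(phi₀/phi) / k
Z = ln(0.6/0.28) / 0.528 = ln(2.143) / 0.528 = 0.7621 / 0.528 = 1.443 km

1440 m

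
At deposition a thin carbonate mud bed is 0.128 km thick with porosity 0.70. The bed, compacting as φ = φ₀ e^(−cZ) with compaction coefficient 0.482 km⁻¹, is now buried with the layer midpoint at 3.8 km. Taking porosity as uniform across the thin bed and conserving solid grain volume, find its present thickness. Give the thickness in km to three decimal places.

0.043 km

Porosity at 3.8 km: φ = 0.7·exp(−0.482×3.8) = 0.1121
Solid-volume conservation: h(1−φ) = h₀(1−φ₀) ⇒ h = h₀·(1−φ₀)/(1−φ)
h = 0.128 × (1 − 0.7)/(1 − 0.1121) = 0.128 × 0.3379 = 0.0432 km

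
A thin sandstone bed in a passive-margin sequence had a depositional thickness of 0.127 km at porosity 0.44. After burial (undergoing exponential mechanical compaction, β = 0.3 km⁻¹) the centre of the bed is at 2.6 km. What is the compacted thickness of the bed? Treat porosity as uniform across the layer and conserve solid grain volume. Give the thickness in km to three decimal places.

0.089 km

Porosity at 2.6 km: φ = 0.44·exp(−0.3×2.6) = 0.2017
Solid-volume conservation: h(1−φ) = h₀(1−φ₀) ⇒ h = h₀·(1−φ₀)/(1−φ)
h = 0.127 × (1 − 0.44)/(1 − 0.2017) = 0.127 × 0.7015 = 0.0891 km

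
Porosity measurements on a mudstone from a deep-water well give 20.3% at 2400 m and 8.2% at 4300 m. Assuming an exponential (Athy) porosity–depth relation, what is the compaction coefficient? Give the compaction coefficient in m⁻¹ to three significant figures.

Working in km (1 km = 1000 m; β in km⁻¹ = β in m⁻¹ × 1000):
Athy: phi(z) = phi₀ e^(−βz) ⇒ phi₁/phi₂ = e^{β(z₂−z₁)} ⇒ β = ln(phi₁/phi₂)/(z₂−z₁)
β = ln(0.203/0.082) / (4.3 − 2.4) = ln(2.476) / 1.9 = 0.9065 / 1.9 = 0.4771 km⁻¹

0.000477 m⁻¹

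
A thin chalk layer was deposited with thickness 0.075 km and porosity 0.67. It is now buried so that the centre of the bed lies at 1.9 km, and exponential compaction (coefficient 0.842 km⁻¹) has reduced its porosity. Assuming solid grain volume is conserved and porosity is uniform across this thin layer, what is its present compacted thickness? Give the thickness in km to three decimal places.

Porosity at 1.9 km: n = 0.67·exp(−0.842×1.9) = 0.1353
Solid-volume conservation: h(1−n) = h₀(1−n₀) ⇒ h = h₀·(1−n₀)/(1−n)
h = 0.075 × (1 − 0.67)/(1 − 0.1353) = 0.075 × 0.3816 = 0.0286 km

0.029 km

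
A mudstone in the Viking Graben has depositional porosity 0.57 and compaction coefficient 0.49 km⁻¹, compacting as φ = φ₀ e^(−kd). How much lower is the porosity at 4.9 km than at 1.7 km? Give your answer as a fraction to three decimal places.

0.196

φ(1.7) = 0.57·e^(−0.49×1.7) = 0.2478
φ(4.9) = 0.57·e^(−0.49×4.9) = 0.0517
Δφ = 0.2478 − 0.0517 = 0.1961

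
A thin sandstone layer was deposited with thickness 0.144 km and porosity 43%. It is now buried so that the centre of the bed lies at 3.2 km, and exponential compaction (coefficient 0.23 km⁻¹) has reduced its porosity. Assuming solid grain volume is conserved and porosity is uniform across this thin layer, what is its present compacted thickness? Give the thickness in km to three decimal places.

Porosity at 3.2 km: phi = 0.43·exp(−0.23×3.2) = 0.2060
Solid-volume conservation: h(1−phi) = h₀(1−phi₀) ⇒ h = h₀·(1−phi₀)/(1−phi)
h = 0.144 × (1 − 0.43)/(1 − 0.2060) = 0.144 × 0.7179 = 0.1034 km

0.103 km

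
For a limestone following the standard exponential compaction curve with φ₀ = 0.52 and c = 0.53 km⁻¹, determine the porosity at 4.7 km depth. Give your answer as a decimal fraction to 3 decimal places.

φ = φ₀·exp(−c·d) = 0.52 × exp(−0.53 × 4.7) = 0.52 × exp(−2.491)
  = 0.52 × 0.0828 = 0.0431

0.043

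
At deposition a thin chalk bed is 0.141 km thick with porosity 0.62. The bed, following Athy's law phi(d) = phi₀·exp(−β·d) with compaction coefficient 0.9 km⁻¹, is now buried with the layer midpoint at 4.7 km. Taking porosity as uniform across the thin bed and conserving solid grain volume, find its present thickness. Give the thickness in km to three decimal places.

0.054 km

Porosity at 4.7 km: phi = 0.62·exp(−0.9×4.7) = 0.0090
Solid-volume conservation: h(1−phi) = h₀(1−phi₀) ⇒ h = h₀·(1−phi₀)/(1−phi)
h = 0.141 × (1 − 0.62)/(1 − 0.0090) = 0.141 × 0.3835 = 0.0541 km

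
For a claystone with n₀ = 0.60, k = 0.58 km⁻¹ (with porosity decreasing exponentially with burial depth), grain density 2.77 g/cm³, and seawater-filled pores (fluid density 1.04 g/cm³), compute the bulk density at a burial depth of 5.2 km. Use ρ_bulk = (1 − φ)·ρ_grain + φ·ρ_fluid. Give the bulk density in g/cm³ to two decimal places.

Porosity at depth: n = 0.6·exp(−0.58×5.2) = 0.6×0.0490 = 0.0294
Bulk density: ρ_b = (1−n)ρ_g + n·ρ_f = 0.9706×2.77 + 0.0294×1.04
       = 2.689 + 0.031 = 2.719 g/cm³

2.72 g/cm³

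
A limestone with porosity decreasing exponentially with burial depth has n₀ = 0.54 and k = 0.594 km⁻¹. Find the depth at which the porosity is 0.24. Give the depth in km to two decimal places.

1.37 km

Invert Athy's law: Z = ln(n₀/n) / k
Z = ln(0.54/0.24) / 0.594 = ln(2.25) / 0.594 = 0.8109 / 0.594 = 1.365 km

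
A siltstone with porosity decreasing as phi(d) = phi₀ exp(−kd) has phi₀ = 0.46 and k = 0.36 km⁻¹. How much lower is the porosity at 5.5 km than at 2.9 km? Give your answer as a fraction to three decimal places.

phi(2.9) = 0.46·e^(−0.36×2.9) = 0.1619
phi(5.5) = 0.46·e^(−0.36×5.5) = 0.0635
Δphi = 0.1619 − 0.0635 = 0.0984

0.098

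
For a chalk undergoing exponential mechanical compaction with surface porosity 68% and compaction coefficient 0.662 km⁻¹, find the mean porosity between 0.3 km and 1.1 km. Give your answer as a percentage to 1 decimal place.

43.3%

⟨n⟩ = (1/(Z₂−Z₁)) ∫ n₀ e^(−kZ) dZ = n₀·(e^(−k·Z₁) − e^(−k·Z₂)) / (k·(Z₂−Z₁))
e^(−0.662×0.3) = 0.8199; e^(−0.662×1.1) = 0.4828
⟨n⟩ = 0.68 × (0.8199 − 0.4828) / (0.662 × 0.8) = 0.68 × 0.6365 = 0.4328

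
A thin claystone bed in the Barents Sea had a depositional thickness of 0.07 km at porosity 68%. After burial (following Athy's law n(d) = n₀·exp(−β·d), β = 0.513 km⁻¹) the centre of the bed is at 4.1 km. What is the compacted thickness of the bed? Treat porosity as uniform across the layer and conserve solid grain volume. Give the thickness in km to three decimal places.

0.024 km

Porosity at 4.1 km: n = 0.68·exp(−0.513×4.1) = 0.0830
Solid-volume conservation: h(1−n) = h₀(1−n₀) ⇒ h = h₀·(1−n₀)/(1−n)
h = 0.07 × (1 − 0.68)/(1 − 0.0830) = 0.07 × 0.3490 = 0.0244 km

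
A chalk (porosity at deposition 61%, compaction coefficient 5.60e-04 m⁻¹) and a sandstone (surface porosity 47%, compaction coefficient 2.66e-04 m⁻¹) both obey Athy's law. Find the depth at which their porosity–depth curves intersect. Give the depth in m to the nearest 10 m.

Working in km (1 km = 1000 m; c in km⁻¹ = c in m⁻¹ × 1000):
Set phi₀ₐ e^(−cₐz) = phi₀ᵦ e^(−cᵦz) ⇒ ln(phi₀ₐ/phi₀ᵦ) = (cₐ − cᵦ)·z
z = ln(0.61/0.47) / (0.56 − 0.266) = 0.2607 / 0.294 = 0.887 km

890 m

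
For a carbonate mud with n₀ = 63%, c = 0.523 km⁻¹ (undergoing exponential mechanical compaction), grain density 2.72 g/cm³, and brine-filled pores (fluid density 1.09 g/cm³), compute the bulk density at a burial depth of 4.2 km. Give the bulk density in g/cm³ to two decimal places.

Porosity at depth: n = 0.63·exp(−0.523×4.2) = 0.63×0.1112 = 0.0700
Bulk density: ρ_b = (1−n)ρ_g + n·ρ_f = 0.9300×2.72 + 0.0700×1.09
       = 2.529 + 0.076 = 2.606 g/cm³

2.61 g/cm³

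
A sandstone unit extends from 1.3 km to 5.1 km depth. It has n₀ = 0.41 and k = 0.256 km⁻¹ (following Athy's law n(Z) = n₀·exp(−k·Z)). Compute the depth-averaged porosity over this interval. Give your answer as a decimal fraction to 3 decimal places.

0.188

⟨n⟩ = (1/(Z₂−Z₁)) ∫ n₀ e^(−kZ) dZ = n₀·(e^(−k·Z₁) − e^(−k·Z₂)) / (k·(Z₂−Z₁))
e^(−0.256×1.3) = 0.7169; e^(−0.256×5.1) = 0.2710
⟨n⟩ = 0.41 × (0.7169 − 0.2710) / (0.256 × 3.8) = 0.41 × 0.4584 = 0.1879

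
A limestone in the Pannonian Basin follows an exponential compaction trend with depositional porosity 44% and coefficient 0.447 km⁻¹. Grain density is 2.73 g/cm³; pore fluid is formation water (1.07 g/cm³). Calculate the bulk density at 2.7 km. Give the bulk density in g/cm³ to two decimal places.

2.51 g/cm³

Porosity at depth: phi = 0.44·exp(−0.447×2.7) = 0.44×0.2991 = 0.1316
Bulk density: ρ_b = (1−phi)ρ_g + phi·ρ_f = 0.8684×2.73 + 0.1316×1.07
       = 2.371 + 0.141 = 2.512 g/cm³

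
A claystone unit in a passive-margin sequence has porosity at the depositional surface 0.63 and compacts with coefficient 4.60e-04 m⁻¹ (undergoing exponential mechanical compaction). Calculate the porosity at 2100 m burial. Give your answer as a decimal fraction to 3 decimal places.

Working in km (1 km = 1000 m; k in km⁻¹ = k in m⁻¹ × 1000):
φ = φ₀·exp(−k·d) = 0.63 × exp(−0.46 × 2.1) = 0.63 × exp(−0.966)
  = 0.63 × 0.3806 = 0.2398

0.240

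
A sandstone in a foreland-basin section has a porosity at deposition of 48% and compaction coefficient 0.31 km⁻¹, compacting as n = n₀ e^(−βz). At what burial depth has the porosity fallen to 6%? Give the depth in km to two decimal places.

Invert Athy's law: z = ln(n₀/n) / β
z = ln(0.48/0.06) / 0.31 = ln(8) / 0.31 = 2.0794 / 0.31 = 6.708 km

6.71 km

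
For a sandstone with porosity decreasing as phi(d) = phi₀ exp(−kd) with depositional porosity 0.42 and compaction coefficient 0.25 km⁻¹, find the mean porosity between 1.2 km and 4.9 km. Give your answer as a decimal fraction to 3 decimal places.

0.203

⟨phi⟩ = (1/(d₂−d₁)) ∫ phi₀ e^(−kd) dd = phi₀·(e^(−k·d₁) − e^(−k·d₂)) / (k·(d₂−d₁))
e^(−0.25×1.2) = 0.7408; e^(−0.25×4.9) = 0.2938
⟨phi⟩ = 0.42 × (0.7408 − 0.2938) / (0.25 × 3.7) = 0.42 × 0.4833 = 0.2030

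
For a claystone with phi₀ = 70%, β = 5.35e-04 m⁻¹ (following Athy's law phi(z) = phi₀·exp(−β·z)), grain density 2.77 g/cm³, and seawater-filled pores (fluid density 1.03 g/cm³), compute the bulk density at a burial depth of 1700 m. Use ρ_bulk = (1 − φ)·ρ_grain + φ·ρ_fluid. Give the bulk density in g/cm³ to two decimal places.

Working in km (1 km = 1000 m; β in km⁻¹ = β in m⁻¹ × 1000):
Porosity at depth: phi = 0.7·exp(−0.535×1.7) = 0.7×0.4027 = 0.2819
Bulk density: ρ_b = (1−phi)ρ_g + phi·ρ_f = 0.7181×2.77 + 0.2819×1.03
       = 1.989 + 0.290 = 2.279 g/cm³

2.28 g/cm³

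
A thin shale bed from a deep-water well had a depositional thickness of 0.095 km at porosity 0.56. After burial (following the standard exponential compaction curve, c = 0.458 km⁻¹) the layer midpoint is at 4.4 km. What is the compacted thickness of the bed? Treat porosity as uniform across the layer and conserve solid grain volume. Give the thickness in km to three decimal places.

Porosity at 4.4 km: φ = 0.56·exp(−0.458×4.4) = 0.0746
Solid-volume conservation: h(1−φ) = h₀(1−φ₀) ⇒ h = h₀·(1−φ₀)/(1−φ)
h = 0.095 × (1 − 0.56)/(1 − 0.0746) = 0.095 × 0.4755 = 0.0452 km

0.045 km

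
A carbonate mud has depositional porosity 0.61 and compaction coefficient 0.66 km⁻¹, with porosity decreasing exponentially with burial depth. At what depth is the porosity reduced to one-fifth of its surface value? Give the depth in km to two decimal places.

2.44 km

phi/phi₀ = 1/5 ⇒ exp(−β·d) = 1/5 ⇒ d = ln(5) / β
d = 1.6094 / 0.66 = 2.439 km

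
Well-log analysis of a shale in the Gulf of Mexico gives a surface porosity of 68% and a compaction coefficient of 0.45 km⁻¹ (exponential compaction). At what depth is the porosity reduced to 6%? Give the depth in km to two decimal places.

Invert Athy's law: d = ln(phi₀/phi) / k
d = ln(0.68/0.06) / 0.45 = ln(11.33) / 0.45 = 2.4277 / 0.45 = 5.395 km

5.39 km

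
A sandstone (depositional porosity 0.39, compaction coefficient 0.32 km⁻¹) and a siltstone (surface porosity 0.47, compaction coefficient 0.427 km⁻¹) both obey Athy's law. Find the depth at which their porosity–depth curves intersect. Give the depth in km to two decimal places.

1.74 km

Set φ₀ₐ e^(−cₐz) = φ₀ᵦ e^(−cᵦz) ⇒ ln(φ₀ₐ/φ₀ᵦ) = (cₐ − cᵦ)·z
z = ln(0.39/0.47) / (0.32 − 0.427) = -0.1866 / -0.107 = 1.744 km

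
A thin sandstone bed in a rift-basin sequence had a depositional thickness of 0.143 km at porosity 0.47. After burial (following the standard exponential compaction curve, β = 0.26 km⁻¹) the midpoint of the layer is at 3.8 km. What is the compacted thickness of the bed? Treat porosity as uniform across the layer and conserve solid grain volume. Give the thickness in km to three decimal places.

Porosity at 3.8 km: phi = 0.47·exp(−0.26×3.8) = 0.1750
Solid-volume conservation: h(1−phi) = h₀(1−phi₀) ⇒ h = h₀·(1−phi₀)/(1−phi)
h = 0.143 × (1 − 0.47)/(1 − 0.1750) = 0.143 × 0.6424 = 0.0919 km

0.092 km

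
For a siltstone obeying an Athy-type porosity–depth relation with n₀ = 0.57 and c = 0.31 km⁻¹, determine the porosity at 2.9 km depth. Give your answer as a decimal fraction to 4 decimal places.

0.2320

n = n₀·exp(−c·d) = 0.57 × exp(−0.31 × 2.9) = 0.57 × exp(−0.899)
  = 0.57 × 0.4070 = 0.2320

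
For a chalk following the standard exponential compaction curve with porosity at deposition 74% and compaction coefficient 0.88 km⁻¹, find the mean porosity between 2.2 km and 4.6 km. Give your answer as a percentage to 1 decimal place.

⟨n⟩ = (1/(z₂−z₁)) ∫ n₀ e^(−βz) dz = n₀·(e^(−β·z₁) − e^(−β·z₂)) / (β·(z₂−z₁))
e^(−0.88×2.2) = 0.1443; e^(−0.88×4.6) = 0.0175
⟨n⟩ = 0.74 × (0.1443 − 0.0175) / (0.88 × 2.4) = 0.74 × 0.0600 = 0.0444

4.4%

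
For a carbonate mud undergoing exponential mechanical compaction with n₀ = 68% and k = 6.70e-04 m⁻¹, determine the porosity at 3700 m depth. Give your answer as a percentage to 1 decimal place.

5.7%

Working in km (1 km = 1000 m; k in km⁻¹ = k in m⁻¹ × 1000):
n = n₀·exp(−k·d) = 0.68 × exp(−0.67 × 3.7) = 0.68 × exp(−2.479)
  = 0.68 × 0.0838 = 0.0570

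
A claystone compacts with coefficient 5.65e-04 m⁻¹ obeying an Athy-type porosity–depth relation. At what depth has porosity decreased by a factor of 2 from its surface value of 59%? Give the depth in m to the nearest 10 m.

Working in km (1 km = 1000 m; β in km⁻¹ = β in m⁻¹ × 1000):
phi/phi₀ = 1/2 ⇒ exp(−β·d) = 1/2 ⇒ d = ln(2) / β
d = 0.6931 / 0.565 = 1.227 km

1230 m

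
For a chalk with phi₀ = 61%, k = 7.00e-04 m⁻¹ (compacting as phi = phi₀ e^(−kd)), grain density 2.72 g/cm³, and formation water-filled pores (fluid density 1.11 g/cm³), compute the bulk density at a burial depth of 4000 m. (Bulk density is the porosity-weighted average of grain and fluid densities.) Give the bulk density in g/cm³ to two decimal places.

2.66 g/cm³

Working in km (1 km = 1000 m; k in km⁻¹ = k in m⁻¹ × 1000):
Porosity at depth: phi = 0.61·exp(−0.7×4) = 0.61×0.0608 = 0.0371
Bulk density: ρ_b = (1−phi)ρ_g + phi·ρ_f = 0.9629×2.72 + 0.0371×1.11
       = 2.619 + 0.041 = 2.660 g/cm³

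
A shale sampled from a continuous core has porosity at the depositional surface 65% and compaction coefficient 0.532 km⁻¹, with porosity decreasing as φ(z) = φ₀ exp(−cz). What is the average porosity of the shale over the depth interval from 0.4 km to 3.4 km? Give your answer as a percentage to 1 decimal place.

26.2%

⟨φ⟩ = (1/(z₂−z₁)) ∫ φ₀ e^(−cz) dz = φ₀·(e^(−c·z₁) − e^(−c·z₂)) / (c·(z₂−z₁))
e^(−0.532×0.4) = 0.8083; e^(−0.532×3.4) = 0.1639
⟨φ⟩ = 0.65 × (0.8083 − 0.1639) / (0.532 × 3) = 0.65 × 0.4038 = 0.2625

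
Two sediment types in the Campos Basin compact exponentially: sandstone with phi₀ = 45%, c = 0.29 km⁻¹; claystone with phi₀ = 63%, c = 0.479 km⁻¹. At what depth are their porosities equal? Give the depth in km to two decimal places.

Set phi₀ₐ e^(−cₐz) = phi₀ᵦ e^(−cᵦz) ⇒ ln(phi₀ₐ/phi₀ᵦ) = (cₐ − cᵦ)·z
z = ln(0.45/0.63) / (0.29 − 0.479) = -0.3365 / -0.189 = 1.780 km

1.78 km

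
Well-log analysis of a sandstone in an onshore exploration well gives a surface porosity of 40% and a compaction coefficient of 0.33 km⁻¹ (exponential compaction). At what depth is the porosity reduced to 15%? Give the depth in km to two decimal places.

Invert Athy's law: d = ln(n₀/n) / β
d = ln(0.4/0.15) / 0.33 = ln(2.667) / 0.33 = 0.9808 / 0.33 = 2.972 km

2.97 km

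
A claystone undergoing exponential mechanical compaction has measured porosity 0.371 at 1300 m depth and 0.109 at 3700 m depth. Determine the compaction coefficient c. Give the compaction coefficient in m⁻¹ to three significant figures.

Working in km (1 km = 1000 m; c in km⁻¹ = c in m⁻¹ × 1000):
Athy: n(Z) = n₀ e^(−cZ) ⇒ n₁/n₂ = e^{c(Z₂−Z₁)} ⇒ c = ln(n₁/n₂)/(Z₂−Z₁)
c = ln(0.371/0.109) / (3.7 − 1.3) = ln(3.404) / 2.4 = 1.2249 / 2.4 = 0.5104 km⁻¹

0.000510 m⁻¹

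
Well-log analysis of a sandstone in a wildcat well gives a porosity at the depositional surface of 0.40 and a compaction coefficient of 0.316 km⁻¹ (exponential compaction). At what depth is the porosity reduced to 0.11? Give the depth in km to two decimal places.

4.09 km

Invert Athy's law: z = ln(φ₀/φ) / β
z = ln(0.4/0.11) / 0.316 = ln(3.636) / 0.316 = 1.2910 / 0.316 = 4.085 km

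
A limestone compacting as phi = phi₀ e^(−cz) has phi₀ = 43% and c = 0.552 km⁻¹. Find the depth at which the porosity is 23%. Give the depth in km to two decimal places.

1.13 km

Invert Athy's law: z = ln(phi₀/phi) / c
z = ln(0.43/0.23) / 0.552 = ln(1.87) / 0.552 = 0.6257 / 0.552 = 1.134 km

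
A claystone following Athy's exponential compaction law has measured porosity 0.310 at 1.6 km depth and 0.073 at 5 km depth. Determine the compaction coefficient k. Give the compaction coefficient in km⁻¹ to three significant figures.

0.425 km⁻¹

Athy: φ(Z) = φ₀ e^(−kZ) ⇒ φ₁/φ₂ = e^{k(Z₂−Z₁)} ⇒ k = ln(φ₁/φ₂)/(Z₂−Z₁)
k = ln(0.31/0.073) / (5 − 1.6) = ln(4.247) / 3.4 = 1.4461 / 3.4 = 0.4253 km⁻¹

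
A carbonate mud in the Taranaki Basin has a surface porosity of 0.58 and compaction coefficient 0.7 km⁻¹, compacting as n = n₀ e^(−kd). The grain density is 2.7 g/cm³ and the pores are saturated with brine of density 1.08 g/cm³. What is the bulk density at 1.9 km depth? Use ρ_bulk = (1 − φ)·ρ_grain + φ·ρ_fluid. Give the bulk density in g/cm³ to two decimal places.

2.45 g/cm³

Porosity at depth: n = 0.58·exp(−0.7×1.9) = 0.58×0.2645 = 0.1534
Bulk density: ρ_b = (1−n)ρ_g + n·ρ_f = 0.8466×2.7 + 0.1534×1.08
       = 2.286 + 0.166 = 2.451 g/cm³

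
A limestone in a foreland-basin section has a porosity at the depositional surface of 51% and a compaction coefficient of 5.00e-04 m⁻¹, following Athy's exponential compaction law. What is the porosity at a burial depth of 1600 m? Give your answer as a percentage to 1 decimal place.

Working in km (1 km = 1000 m; k in km⁻¹ = k in m⁻¹ × 1000):
n = n₀·exp(−k·d) = 0.51 × exp(−0.5 × 1.6) = 0.51 × exp(−0.8)
  = 0.51 × 0.4493 = 0.2292

22.9%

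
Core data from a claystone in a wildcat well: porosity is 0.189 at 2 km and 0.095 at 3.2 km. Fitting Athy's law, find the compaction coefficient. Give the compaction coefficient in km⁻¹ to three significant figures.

Athy: n(Z) = n₀ e^(−kZ) ⇒ n₁/n₂ = e^{k(Z₂−Z₁)} ⇒ k = ln(n₁/n₂)/(Z₂−Z₁)
k = ln(0.189/0.095) / (3.2 − 2) = ln(1.989) / 1.2 = 0.6879 / 1.2 = 0.5732 km⁻¹

0.573 km⁻¹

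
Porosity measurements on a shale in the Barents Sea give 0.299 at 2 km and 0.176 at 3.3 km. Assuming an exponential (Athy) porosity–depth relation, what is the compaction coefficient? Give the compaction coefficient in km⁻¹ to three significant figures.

Athy: n(Z) = n₀ e^(−cZ) ⇒ n₁/n₂ = e^{c(Z₂−Z₁)} ⇒ c = ln(n₁/n₂)/(Z₂−Z₁)
c = ln(0.299/0.176) / (3.3 − 2) = ln(1.699) / 1.3 = 0.5300 / 1.3 = 0.4077 km⁻¹

0.408 km⁻¹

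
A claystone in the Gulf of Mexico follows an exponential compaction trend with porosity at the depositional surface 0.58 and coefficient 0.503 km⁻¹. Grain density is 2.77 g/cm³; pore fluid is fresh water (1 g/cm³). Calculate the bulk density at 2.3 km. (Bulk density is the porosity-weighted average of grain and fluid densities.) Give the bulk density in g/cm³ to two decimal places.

2.45 g/cm³

Porosity at depth: φ = 0.58·exp(−0.503×2.3) = 0.58×0.3145 = 0.1824
Bulk density: ρ_b = (1−φ)ρ_g + φ·ρ_f = 0.8176×2.77 + 0.1824×1
       = 2.265 + 0.182 = 2.447 g/cm³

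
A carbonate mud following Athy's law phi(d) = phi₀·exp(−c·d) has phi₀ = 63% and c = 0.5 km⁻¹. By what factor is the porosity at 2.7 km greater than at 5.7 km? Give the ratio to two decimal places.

4.48

phi(d₁)/phi(d₂) = e^(−c·d₁)/e^(−c·d₂) = e^{c(d₂−d₁)}
= exp(0.5 × 3) = exp(1.5) = 4.4817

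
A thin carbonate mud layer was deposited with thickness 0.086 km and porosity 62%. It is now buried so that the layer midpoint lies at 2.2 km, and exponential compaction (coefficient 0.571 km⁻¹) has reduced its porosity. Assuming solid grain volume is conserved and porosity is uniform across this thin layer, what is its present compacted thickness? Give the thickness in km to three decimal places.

0.040 km

Porosity at 2.2 km: n = 0.62·exp(−0.571×2.2) = 0.1765
Solid-volume conservation: h(1−n) = h₀(1−n₀) ⇒ h = h₀·(1−n₀)/(1−n)
h = 0.086 × (1 − 0.62)/(1 − 0.1765) = 0.086 × 0.4615 = 0.0397 km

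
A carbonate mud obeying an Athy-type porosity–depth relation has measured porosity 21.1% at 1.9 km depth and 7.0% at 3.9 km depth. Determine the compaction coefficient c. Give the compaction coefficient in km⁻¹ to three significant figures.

Athy: phi(z) = phi₀ e^(−cz) ⇒ phi₁/phi₂ = e^{c(z₂−z₁)} ⇒ c = ln(phi₁/phi₂)/(z₂−z₁)
c = ln(0.211/0.07) / (3.9 − 1.9) = ln(3.014) / 2 = 1.1034 / 2 = 0.5517 km⁻¹

0.552 km⁻¹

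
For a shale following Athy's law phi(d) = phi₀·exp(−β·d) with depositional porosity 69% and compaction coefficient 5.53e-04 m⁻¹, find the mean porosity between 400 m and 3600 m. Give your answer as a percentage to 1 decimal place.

Working in km (1 km = 1000 m; β in km⁻¹ = β in m⁻¹ × 1000):
⟨phi⟩ = (1/(d₂−d₁)) ∫ phi₀ e^(−βd) dd = phi₀·(e^(−β·d₁) − e^(−β·d₂)) / (β·(d₂−d₁))
e^(−0.553×0.4) = 0.8016; e^(−0.553×3.6) = 0.1366
⟨phi⟩ = 0.69 × (0.8016 − 0.1366) / (0.553 × 3.2) = 0.69 × 0.3758 = 0.2593

25.9%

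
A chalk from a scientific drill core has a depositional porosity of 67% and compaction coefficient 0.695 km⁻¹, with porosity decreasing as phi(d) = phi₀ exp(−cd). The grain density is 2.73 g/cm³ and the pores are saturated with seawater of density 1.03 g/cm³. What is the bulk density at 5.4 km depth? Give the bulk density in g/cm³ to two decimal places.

Porosity at depth: phi = 0.67·exp(−0.695×5.4) = 0.67×0.0234 = 0.0157
Bulk density: ρ_b = (1−phi)ρ_g + phi·ρ_f = 0.9843×2.73 + 0.0157×1.03
       = 2.687 + 0.016 = 2.703 g/cm³

2.70 g/cm³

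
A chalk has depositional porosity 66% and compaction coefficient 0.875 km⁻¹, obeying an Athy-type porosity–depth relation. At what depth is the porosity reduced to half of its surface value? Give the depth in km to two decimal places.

0.79 km

φ/φ₀ = 1/2 ⇒ exp(−β·Z) = 1/2 ⇒ Z = ln(2) / β
Z = 0.6931 / 0.875 = 0.792 km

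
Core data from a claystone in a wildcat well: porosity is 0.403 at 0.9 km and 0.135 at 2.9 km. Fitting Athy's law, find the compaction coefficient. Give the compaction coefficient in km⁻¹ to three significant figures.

Athy: phi(z) = phi₀ e^(−kz) ⇒ phi₁/phi₂ = e^{k(z₂−z₁)} ⇒ k = ln(phi₁/phi₂)/(z₂−z₁)
k = ln(0.403/0.135) / (2.9 − 0.9) = ln(2.985) / 2 = 1.0937 / 2 = 0.5468 km⁻¹

0.547 km⁻¹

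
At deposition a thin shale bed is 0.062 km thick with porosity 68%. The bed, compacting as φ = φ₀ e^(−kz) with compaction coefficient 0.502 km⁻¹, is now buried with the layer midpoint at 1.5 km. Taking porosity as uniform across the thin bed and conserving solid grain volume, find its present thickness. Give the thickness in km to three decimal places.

Porosity at 1.5 km: φ = 0.68·exp(−0.502×1.5) = 0.3202
Solid-volume conservation: h(1−φ) = h₀(1−φ₀) ⇒ h = h₀·(1−φ₀)/(1−φ)
h = 0.062 × (1 − 0.68)/(1 − 0.3202) = 0.062 × 0.4708 = 0.0292 km

0.029 km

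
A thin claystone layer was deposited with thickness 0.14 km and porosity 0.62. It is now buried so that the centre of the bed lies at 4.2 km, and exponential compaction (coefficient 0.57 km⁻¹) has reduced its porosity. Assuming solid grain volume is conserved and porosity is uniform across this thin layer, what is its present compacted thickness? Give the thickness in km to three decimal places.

Porosity at 4.2 km: n = 0.62·exp(−0.57×4.2) = 0.0566
Solid-volume conservation: h(1−n) = h₀(1−n₀) ⇒ h = h₀·(1−n₀)/(1−n)
h = 0.14 × (1 − 0.62)/(1 − 0.0566) = 0.14 × 0.4028 = 0.0564 km

0.056 km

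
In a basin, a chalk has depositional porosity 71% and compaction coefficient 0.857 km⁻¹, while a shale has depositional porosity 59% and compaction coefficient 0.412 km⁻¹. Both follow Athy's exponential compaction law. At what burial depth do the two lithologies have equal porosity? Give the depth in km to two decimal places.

0.42 km

Set phi₀ₐ e^(−kₐd) = phi₀ᵦ e^(−kᵦd) ⇒ ln(phi₀ₐ/phi₀ᵦ) = (kₐ − kᵦ)·d
d = ln(0.71/0.59) / (0.857 − 0.412) = 0.1851 / 0.445 = 0.416 km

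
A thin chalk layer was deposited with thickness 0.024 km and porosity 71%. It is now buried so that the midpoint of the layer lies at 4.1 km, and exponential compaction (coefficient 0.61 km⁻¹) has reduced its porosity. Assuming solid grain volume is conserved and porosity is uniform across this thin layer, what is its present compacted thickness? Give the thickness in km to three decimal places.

Porosity at 4.1 km: φ = 0.71·exp(−0.61×4.1) = 0.0582
Solid-volume conservation: h(1−φ) = h₀(1−φ₀) ⇒ h = h₀·(1−φ₀)/(1−φ)
h = 0.024 × (1 − 0.71)/(1 − 0.0582) = 0.024 × 0.3079 = 0.0074 km

0.007 km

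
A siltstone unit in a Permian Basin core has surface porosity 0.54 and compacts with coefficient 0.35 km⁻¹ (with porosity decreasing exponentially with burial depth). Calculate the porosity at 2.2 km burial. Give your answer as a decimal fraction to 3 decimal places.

φ = φ₀·exp(−c·d) = 0.54 × exp(−0.35 × 2.2) = 0.54 × exp(−0.77)
  = 0.54 × 0.4630 = 0.2500

0.250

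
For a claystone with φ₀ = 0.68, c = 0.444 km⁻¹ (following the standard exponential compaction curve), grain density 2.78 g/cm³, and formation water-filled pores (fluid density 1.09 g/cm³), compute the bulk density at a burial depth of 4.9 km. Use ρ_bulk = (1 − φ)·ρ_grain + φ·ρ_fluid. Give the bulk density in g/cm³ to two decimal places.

Porosity at depth: φ = 0.68·exp(−0.444×4.9) = 0.68×0.1135 = 0.0772
Bulk density: ρ_b = (1−φ)ρ_g + φ·ρ_f = 0.9228×2.78 + 0.0772×1.09
       = 2.565 + 0.084 = 2.650 g/cm³

2.65 g/cm³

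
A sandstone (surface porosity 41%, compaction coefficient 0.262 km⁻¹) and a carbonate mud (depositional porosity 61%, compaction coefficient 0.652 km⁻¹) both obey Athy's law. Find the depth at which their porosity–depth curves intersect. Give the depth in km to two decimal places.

1.02 km

Set n₀ₐ e^(−kₐZ) = n₀ᵦ e^(−kᵦZ) ⇒ ln(n₀ₐ/n₀ᵦ) = (kₐ − kᵦ)·Z
Z = ln(0.41/0.61) / (0.262 − 0.652) = -0.3973 / -0.39 = 1.019 km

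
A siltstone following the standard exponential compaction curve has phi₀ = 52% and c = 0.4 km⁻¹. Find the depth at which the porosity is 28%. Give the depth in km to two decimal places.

1.55 km

Invert Athy's law: d = ln(phi₀/phi) / c
d = ln(0.52/0.28) / 0.4 = ln(1.857) / 0.4 = 0.6190 / 0.4 = 1.548 km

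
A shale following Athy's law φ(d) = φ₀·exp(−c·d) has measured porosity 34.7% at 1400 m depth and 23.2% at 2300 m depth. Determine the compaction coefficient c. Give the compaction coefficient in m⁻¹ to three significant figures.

0.000447 m⁻¹

Working in km (1 km = 1000 m; c in km⁻¹ = c in m⁻¹ × 1000):
Athy: φ(d) = φ₀ e^(−cd) ⇒ φ₁/φ₂ = e^{c(d₂−d₁)} ⇒ c = ln(φ₁/φ₂)/(d₂−d₁)
c = ln(0.347/0.232) / (2.3 − 1.4) = ln(1.496) / 0.9 = 0.4026 / 0.9 = 0.4473 km⁻¹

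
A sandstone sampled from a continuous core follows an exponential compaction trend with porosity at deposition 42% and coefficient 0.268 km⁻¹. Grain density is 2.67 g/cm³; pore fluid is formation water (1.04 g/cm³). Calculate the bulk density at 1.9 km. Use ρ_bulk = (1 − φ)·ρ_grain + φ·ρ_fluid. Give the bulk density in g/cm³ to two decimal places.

2.26 g/cm³

Porosity at depth: phi = 0.42·exp(−0.268×1.9) = 0.42×0.6010 = 0.2524
Bulk density: ρ_b = (1−phi)ρ_g + phi·ρ_f = 0.7476×2.67 + 0.2524×1.04
       = 1.996 + 0.263 = 2.259 g/cm³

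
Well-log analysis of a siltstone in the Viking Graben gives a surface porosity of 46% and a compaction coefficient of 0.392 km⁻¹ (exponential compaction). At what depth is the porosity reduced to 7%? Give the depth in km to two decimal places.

Invert Athy's law: d = ln(φ₀/φ) / k
d = ln(0.46/0.07) / 0.392 = ln(6.571) / 0.392 = 1.8827 / 0.392 = 4.803 km

4.80 km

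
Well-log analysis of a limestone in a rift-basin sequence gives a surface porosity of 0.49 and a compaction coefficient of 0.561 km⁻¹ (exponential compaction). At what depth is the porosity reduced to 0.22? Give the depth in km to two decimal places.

1.43 km

Invert Athy's law: d = ln(φ₀/φ) / β
d = ln(0.49/0.22) / 0.561 = ln(2.227) / 0.561 = 0.8008 / 0.561 = 1.427 km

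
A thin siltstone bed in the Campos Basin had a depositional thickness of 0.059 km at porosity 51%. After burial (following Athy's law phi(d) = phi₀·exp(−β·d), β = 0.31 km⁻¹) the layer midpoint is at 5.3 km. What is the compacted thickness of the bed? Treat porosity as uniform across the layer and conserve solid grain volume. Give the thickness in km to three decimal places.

0.032 km

Porosity at 5.3 km: phi = 0.51·exp(−0.31×5.3) = 0.0986
Solid-volume conservation: h(1−phi) = h₀(1−phi₀) ⇒ h = h₀·(1−phi₀)/(1−phi)
h = 0.059 × (1 − 0.51)/(1 − 0.0986) = 0.059 × 0.5436 = 0.0321 km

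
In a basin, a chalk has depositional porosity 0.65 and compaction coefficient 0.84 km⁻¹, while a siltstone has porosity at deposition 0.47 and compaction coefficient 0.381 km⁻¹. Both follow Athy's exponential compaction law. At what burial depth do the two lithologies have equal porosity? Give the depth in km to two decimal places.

Set φ₀ₐ e^(−cₐz) = φ₀ᵦ e^(−cᵦz) ⇒ ln(φ₀ₐ/φ₀ᵦ) = (cₐ − cᵦ)·z
z = ln(0.65/0.47) / (0.84 − 0.381) = 0.3242 / 0.459 = 0.706 km

0.71 km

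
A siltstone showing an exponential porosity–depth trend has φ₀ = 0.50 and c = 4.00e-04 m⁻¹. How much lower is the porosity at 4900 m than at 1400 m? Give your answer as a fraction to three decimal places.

0.215

Working in km (1 km = 1000 m; c in km⁻¹ = c in m⁻¹ × 1000):
φ(1.4) = 0.5·e^(−0.4×1.4) = 0.2856
φ(4.9) = 0.5·e^(−0.4×4.9) = 0.0704
Δφ = 0.2856 − 0.0704 = 0.2152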